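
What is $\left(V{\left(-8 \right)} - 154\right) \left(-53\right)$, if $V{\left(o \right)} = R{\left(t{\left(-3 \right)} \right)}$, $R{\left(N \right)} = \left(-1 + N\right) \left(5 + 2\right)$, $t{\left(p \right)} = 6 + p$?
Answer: $7420$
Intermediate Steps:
$R{\left(N \right)} = -7 + 7 N$ ($R{\left(N \right)} = \left(-1 + N\right) 7 = -7 + 7 N$)
$V{\left(o \right)} = 14$ ($V{\left(o \right)} = -7 + 7 \left(6 - 3\right) = -7 + 7 \cdot 3 = -7 + 21 = 14$)
$\left(V{\left(-8 \right)} - 154\right) \left(-53\right) = \left(14 - 154\right) \left(-53\right) = \left(-140\right) \left(-53\right) = 7420$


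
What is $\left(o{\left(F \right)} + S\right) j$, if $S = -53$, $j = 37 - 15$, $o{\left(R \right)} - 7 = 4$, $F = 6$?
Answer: $-924$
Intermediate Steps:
$o{\left(R \right)} = 11$ ($o{\left(R \right)} = 7 + 4 = 11$)
$j = 22$
$\left(o{\left(F \right)} + S\right) j = \left(11 - 53\right) 22 = \left(-42\right) 22 = -924$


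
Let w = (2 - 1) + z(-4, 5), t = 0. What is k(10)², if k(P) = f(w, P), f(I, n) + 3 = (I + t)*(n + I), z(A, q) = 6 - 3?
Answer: 2809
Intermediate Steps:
z(A, q) = 3
w = 4 (w = (2 - 1) + 3 = 1 + 3 = 4)
f(I, n) = -3 + I*(I + n) (f(I, n) = -3 + (I + 0)*(n + I) = -3 + I*(I + n))
k(P) = 13 + 4*P (k(P) = -3 + 4² + 4*P = -3 + 16 + 4*P = 13 + 4*P)
k(10)² = (13 + 4*10)² = (13 + 40)² = 53² = 2809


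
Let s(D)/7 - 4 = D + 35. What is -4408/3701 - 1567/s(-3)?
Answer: -6910283/932652 ≈ -7.4093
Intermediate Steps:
s(D) = 273 + 7*D (s(D) = 28 + 7*(D + 35) = 28 + 7*(35 + D) = 28 + (245 + 7*D) = 273 + 7*D)
-4408/3701 - 1567/s(-3) = -4408/3701 - 1567/(273 + 7*(-3)) = -4408*1/3701 - 1567/(273 - 21) = -4408/3701 - 1567/252 = -6910283/932652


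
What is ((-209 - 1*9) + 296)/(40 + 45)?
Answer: 78/85 ≈ 0.91765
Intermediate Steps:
((-209 - 1*9) + 296)/(40 + 45) = ((-209 - 9) + 296)/85 = (-218 + 296)*(1/85) = 78*(1/85) = 78/85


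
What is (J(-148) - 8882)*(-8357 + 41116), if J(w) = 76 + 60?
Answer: -286510214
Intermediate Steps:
J(w) = 136
(J(-148) - 8882)*(-8357 + 41116) = (136 - 8882)*(-8357 + 41116) = -8746*32759 = -286510214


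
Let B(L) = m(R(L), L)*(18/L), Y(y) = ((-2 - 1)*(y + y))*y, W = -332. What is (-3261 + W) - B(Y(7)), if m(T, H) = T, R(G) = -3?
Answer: -176066/49 ≈ -3593.2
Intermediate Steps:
Y(y) = -6*y**2 (Y(y) = (-6*y)*y = -6*y**2)
B(L) = -54/L
(-3261 + W) - B(Y(7)) = (-3261 - 332) - (-54)/((-6*7**2)) = -3593 - (-54)/((-6*49)) = -3593 - (-54)/(-294) = -3593 - (-54)*(-1)/294 = -3593 - 1*9/49 = -3593 - 9/49 = -176066/49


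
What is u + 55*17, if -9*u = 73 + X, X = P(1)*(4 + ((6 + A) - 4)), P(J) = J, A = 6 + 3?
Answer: 8327/9 ≈ 925.22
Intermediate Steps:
A = 9
X = 15 (X = 1*(4 + ((6 + 9) - 4)) = 1*(4 + (15 - 4)) = 1*(4 + 11) = 1*15 = 15)
u = -88/9 (u = -(73 + 15)/9 = -1/9*88 = -88/9 ≈ -9.7778)
u + 55*17 = -88/9 + 55*17 = -88/9 + 935 = 8327/9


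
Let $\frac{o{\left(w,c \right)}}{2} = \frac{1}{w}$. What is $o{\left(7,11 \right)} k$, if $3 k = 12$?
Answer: $\frac{8}{7} \approx 1.1429$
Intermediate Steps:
$k = 4$ ($k = \frac{1}{3} \cdot 12 = 4$)
$o{\left(w,c \right)} = \frac{2}{w}$
$o{\left(7,11 \right)} k = \frac{2}{7} \cdot 4 = \frac{8}{7}$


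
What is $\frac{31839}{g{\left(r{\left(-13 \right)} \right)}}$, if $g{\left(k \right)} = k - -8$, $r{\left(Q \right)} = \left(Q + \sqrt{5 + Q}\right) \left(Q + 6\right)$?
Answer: $\frac{3152061}{10193} + \frac{445746 i \sqrt{2}}{10193} \approx 309.24 + 61.844 i$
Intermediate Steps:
$r{\left(Q \right)} = \left(6 + Q\right) \left(Q + \sqrt{5 + Q}\right)$ ($r{\left(Q \right)} = \left(Q + \sqrt{5 + Q}\right) \left(6 + Q\right) = \left(6 + Q\right) \left(Q + \sqrt{5 + Q}\right)$)
$g{\left(k \right)} = 8 + k$ ($g{\left(k \right)} = k + 8 = 8 + k$)
$\frac{31839}{g{\left(r{\left(-13 \right)} \right)}} = \frac{31839}{8 + \left(\left(-13\right)^{2} + 6 \left(-13\right) + 6 \sqrt{5 - 13} - 13 \sqrt{5 - 13}\right)} = \frac{31839}{8 + \left(169 - 78 + 6 \sqrt{-8} - 13 \sqrt{-8}\right)} = \frac{31839}{8 + \left(169 - 78 + 6 \cdot 2 i \sqrt{2} - 13 \cdot 2 i \sqrt{2}\right)} = \frac{31839}{8 + \left(169 - 78 + 12 i \sqrt{2} - 26 i \sqrt{2}\right)} = \frac{31839}{8 + \left(91 - 14 i \sqrt{2}\right)} = \frac{31839}{99 - 14 i \sqrt{2}}$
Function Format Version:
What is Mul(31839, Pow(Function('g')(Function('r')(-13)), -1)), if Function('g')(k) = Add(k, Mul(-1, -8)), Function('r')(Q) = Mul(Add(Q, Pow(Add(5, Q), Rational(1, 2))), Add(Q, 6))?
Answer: Add(Rational(3152061, 10193), Mul(Rational(445746, 10193), I, Pow(2, Rational(1, 2)))) ≈ Add(309.24, Mul(61.844, I))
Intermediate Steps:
Function('r')(Q) = Mul(Add(6, Q), Add(Q, Pow(Add(5, Q), Rational(1, 2)))) (Function('r')(Q) = Mul(Add(Q, Pow(Add(5, Q), Rational(1, 2))), Add(6, Q)) = Mul(Add(6, Q), Add(Q, Pow(Add(5, Q), Rational(1, 2)))))
Function('g')(k) = Add(8, k) (Function('g')(k) = Add(k, 8) = Add(8, k))
Mul(31839, Pow(Function('g')(Function('r')(-13)), -1)) = Mul(31839, Pow(Add(8, Add(Pow(-13, 2), Mul(6, -13), Mul(6, Pow(Add(5, -13), Rational(1, 2))), Mul(-13, Pow(Add(5, -13), Rational(1, 2))))), -1)) = Mul(31839, Pow(Add(8, Add(169, -78, Mul(6, Pow(-8, Rational(1, 2))), Mul(-13, Pow(-8, Rational(1, 2))))), -1)) = Mul(31839, Pow(Add(8, Add(169, -78, Mul(6, Mul(2, I, Pow(2, Rational(1, 2)))), Mul(-13, Mul(2, I, Pow(2, Rational(1, 2)))))), -1)) = Mul(31839, Pow(Add(8, Add(169, -78, Mul(12, I, Pow(2, Rational(1, 2))), Mul(-26, I, Pow(2, Rational(1, 2))))), -1)) = Mul(31839, Pow(Add(8, Add(91, Mul(-14, I, Pow(2, Rational(1, 2))))), -1)) = Mul(31839, Pow(Add(99, Mul(-14, I, Pow(2, Rational(1, 2)))), -1))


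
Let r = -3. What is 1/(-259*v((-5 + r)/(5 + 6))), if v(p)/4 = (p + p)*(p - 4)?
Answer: -121/861952 ≈ -0.00014038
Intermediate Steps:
v(p) = 8*p*(-4 + p) (v(p) = 4*((p + p)*(p - 4)) = 4*((2*p)*(-4 + p)) = 4*(2*p*(-4 + p)) = 8*p*(-4 + p))
1/(-259*v((-5 + r)/(5 + 6))) = 1/(-2072*(-5 - 3)/(5 + 6)*(-4 + (-5 - 3)/(5 + 6))) = 1/(-2072*(-8/11)*(-4 - 8/11)) = 1/(-2072*(-8*1/11)*(-4 - 8*1/11)) = 1/(-2072*(-8)*(-4 - 8/11)/11) = 1/(-2072*(-8)*(-52)/(11*11)) = 1/(-259*3328/121) = 1/(-861952/121) = -121/861952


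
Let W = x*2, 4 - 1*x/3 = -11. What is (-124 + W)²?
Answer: 1156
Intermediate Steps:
x = 45 (x = 12 - 3*(-11) = 12 + 33 = 45)
W = 90 (W = 45*2 = 90)
(-124 + W)² = (-124 + 90)² = (-34)² = 1156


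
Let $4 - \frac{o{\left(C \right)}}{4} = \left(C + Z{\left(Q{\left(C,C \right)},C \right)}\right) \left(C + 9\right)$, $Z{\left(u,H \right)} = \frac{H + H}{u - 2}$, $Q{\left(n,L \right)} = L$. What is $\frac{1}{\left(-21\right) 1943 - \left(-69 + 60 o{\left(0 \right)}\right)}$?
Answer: $- \frac{1}{41694} \approx -2.3984 \cdot 10^{-5}$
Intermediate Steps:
$Z{\left(u,H \right)} = \frac{2 H}{-2 + u}$
$o{\left(C \right)} = 16 - 4 \left(9 + C\right) \left(C + \frac{2 C}{-2 + C}\right)$ ($o{\left(C \right)} = 16 - 4 \left(C + \frac{2 C}{-2 + C}\right) \left(C + 9\right) = 16 - 4 \left(C + \frac{2 C}{-2 + C}\right) \left(9 + C\right) = 16 - 4 \left(9 + C\right) \left(C + \frac{2 C}{-2 + C}\right)$)
$\frac{1}{\left(-21\right) 1943 - \left(-69 + 60 o{\left(0 \right)}\right)} = \frac{1}{\left(-21\right) 1943 + \left(69 - 60 \frac{4 \left(-8 - 0^{3} - 9 \cdot 0^{2} + 4 \cdot 0\right)}{-2 + 0}\right)} = \frac{1}{-40803 + \left(69 - 60 \frac{4 \left(-8 - 0 - 0 + 0\right)}{-2}\right)} = \frac{1}{-40803 + \left(69 - 60 \cdot 4 \left(- \frac{1}{2}\right) \left(-8 + 0 + 0 + 0\right)\right)} = \frac{1}{-40803 + \left(69 - 60 \cdot 4 \left(- \frac{1}{2}\right) \left(-8\right)\right)} = \frac{1}{-40803 + \left(69 - 960\right)} = \frac{1}{-40803 - 891} = \frac{1}{-41694} = - \frac{1}{41694}$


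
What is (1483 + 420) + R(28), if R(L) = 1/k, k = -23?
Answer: 43768/23 ≈ 1903.0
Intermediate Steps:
R(L) = -1/23 (R(L) = 1/(-23) = -1/23)
(1483 + 420) + R(28) = (1483 + 420) - 1/23 = 1903 - 1/23 = 43768/23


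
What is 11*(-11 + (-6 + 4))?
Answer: -143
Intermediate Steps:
11*(-11 + (-6 + 4)) = 11*(-11 - 2) = 11*(-13) = -143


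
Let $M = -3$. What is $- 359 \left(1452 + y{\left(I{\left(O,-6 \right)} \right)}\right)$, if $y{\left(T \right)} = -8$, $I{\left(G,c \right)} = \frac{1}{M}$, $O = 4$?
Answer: $-518396$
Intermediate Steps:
$I{\left(G,c \right)} = - \frac{1}{3}$ ($I{\left(G,c \right)} = \frac{1}{-3} = - \frac{1}{3}$)
$- 359 \left(1452 + y{\left(I{\left(O,-6 \right)} \right)}\right) = - 359 \left(1452 - 8\right) = \left(-359\right) 1444 = -518396$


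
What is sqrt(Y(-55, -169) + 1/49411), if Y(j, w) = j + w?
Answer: I*sqrt(546884060893)/49411 ≈ 14.967*I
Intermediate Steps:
sqrt(Y(-55, -169) + 1/49411) = sqrt((-55 - 169) + 1/49411) = sqrt(-224 + 1/49411) = sqrt(-11068063/49411) = I*sqrt(546884060893)/49411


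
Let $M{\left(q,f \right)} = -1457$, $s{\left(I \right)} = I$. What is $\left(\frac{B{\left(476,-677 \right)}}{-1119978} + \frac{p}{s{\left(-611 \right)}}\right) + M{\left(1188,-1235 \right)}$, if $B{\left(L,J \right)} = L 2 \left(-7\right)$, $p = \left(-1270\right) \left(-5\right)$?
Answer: $- \frac{502071221801}{342153279} \approx -1467.4$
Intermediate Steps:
$p = 6350$
$B{\left(L,J \right)} = - 14 L$ ($B{\left(L,J \right)} = 2 L \left(-7\right) = - 14 L$)
$\left(\frac{B{\left(476,-677 \right)}}{-1119978} + \frac{p}{s{\left(-611 \right)}}\right) + M{\left(1188,-1235 \right)} = \left(\frac{\left(-14\right) 476}{-1119978} + \frac{6350}{-611}\right) - 1457 = \left(\left(-6664\right) \left(- \frac{1}{1119978}\right) + 6350 \left(- \frac{1}{611}\right)\right) - 1457 = \left(\frac{3332}{559989} - \frac{6350}{611}\right) - 1457 = - \frac{3553894298}{342153279} - 1457 = - \frac{502071221801}{342153279}$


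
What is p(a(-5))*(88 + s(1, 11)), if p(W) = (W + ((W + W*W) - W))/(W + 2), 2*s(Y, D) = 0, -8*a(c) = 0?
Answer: 0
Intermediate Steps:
a(c) = 0 (a(c) = -⅛*0 = 0)
s(Y, D) = 0 (s(Y, D) = (½)*0 = 0)
p(W) = (W + W²)/(2 + W) (p(W) = (W + ((W + W²) - W))/(2 + W) = (W + W²)/(2 + W))
p(a(-5))*(88 + s(1, 11)) = (0*(1 + 0)/(2 + 0))*(88 + 0) = (0*1/2)*88 = (0*(½)*1)*88 = 0*88 = 0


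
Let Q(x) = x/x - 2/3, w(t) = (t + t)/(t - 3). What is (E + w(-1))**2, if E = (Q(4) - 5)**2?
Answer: 160801/324 ≈ 496.30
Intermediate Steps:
w(t) = 2*t/(-3 + t) (w(t) = (2*t)/(-3 + t) = 2*t/(-3 + t))
Q(x) = 1/3 (Q(x) = 1 - 2*1/3 = 1 - 2/3 = 1/3)
E = 196/9 (E = (1/3 - 5)**2 = (-14/3)**2 = 196/9 ≈ 21.778)
(E + w(-1))**2 = (196/9 + 2*(-1)/(-3 - 1))**2 = (196/9 + 2*(-1)/(-4))**2 = (196/9 + 2*(-1)*(-1/4))**2 = (196/9 + 1/2)**2 = (401/18)**2 = 160801/324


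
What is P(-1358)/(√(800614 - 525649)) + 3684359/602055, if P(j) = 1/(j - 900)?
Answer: 216727/35415 - √274965/620870970 ≈ 6.1196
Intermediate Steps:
P(j) = 1/(-900 + j)
P(-1358)/(√(800614 - 525649)) + 3684359/602055 = 1/((-900 - 1358)*(√(800614 - 525649))) + 3684359/602055 = 1/((-2258)*(√274965)) + 3684359*(1/602055) = -√274965/620870970 + 216727/35415 = 216727/35415 - √274965/620870970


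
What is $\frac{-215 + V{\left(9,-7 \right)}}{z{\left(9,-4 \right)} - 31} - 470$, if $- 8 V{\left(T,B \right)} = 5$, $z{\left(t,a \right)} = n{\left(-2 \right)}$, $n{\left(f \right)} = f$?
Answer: $- \frac{40785}{88} \approx -463.47$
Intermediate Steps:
$z{\left(t,a \right)} = -2$
$V{\left(T,B \right)} = - \frac{5}{8}$ ($V{\left(T,B \right)} = \left(- \frac{1}{8}\right) 5 = - \frac{5}{8}$)
$\frac{-215 + V{\left(9,-7 \right)}}{z{\left(9,-4 \right)} - 31} - 470 = \frac{-215 - \frac{5}{8}}{-2 - 31} - 470 = - \frac{1725}{8 \left(-33\right)} - 470 = \left(- \frac{1725}{8}\right) \left(- \frac{1}{33}\right) - 470 = \frac{575}{88} - 470 = - \frac{40785}{88}$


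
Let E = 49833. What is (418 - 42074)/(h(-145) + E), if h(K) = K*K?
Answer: -20828/35429 ≈ -0.58788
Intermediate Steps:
h(K) = K**2
(418 - 42074)/(h(-145) + E) = (418 - 42074)/((-145)**2 + 49833) = -41656/(21025 + 49833) = -41656/70858 = -41656*1/70858 = -20828/35429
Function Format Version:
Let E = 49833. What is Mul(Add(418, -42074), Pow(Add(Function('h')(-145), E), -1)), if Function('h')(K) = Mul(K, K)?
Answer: Rational(-20828, 35429) ≈ -0.58788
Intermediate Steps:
Function('h')(K) = Pow(K, 2)
Mul(Add(418, -42074), Pow(Add(Function('h')(-145), E), -1)) = Mul(Add(418, -42074), Pow(Add(Pow(-145, 2), 49833), -1)) = Mul(-41656, Pow(Add(21025, 49833), -1)) = Mul(-41656, Pow(70858, -1)) = Mul(-41656, Rational(1, 70858)) = Rational(-20828, 35429)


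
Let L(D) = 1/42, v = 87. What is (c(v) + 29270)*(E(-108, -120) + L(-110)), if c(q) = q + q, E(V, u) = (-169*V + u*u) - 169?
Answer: 20085033214/21 ≈ 9.5643e+8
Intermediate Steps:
E(V, u) = -169 + u² - 169*V (E(V, u) = (-169*V + u²) - 169 = (u² - 169*V) - 169 = -169 + u² - 169*V)
c(q) = 2*q
L(D) = 1/42
(c(v) + 29270)*(E(-108, -120) + L(-110)) = (2*87 + 29270)*((-169 + (-120)² - 169*(-108)) + 1/42) = (174 + 29270)*((-169 + 14400 + 18252) + 1/42) = 29444*(32483 + 1/42) = 29444*(1364287/42) = 20085033214/21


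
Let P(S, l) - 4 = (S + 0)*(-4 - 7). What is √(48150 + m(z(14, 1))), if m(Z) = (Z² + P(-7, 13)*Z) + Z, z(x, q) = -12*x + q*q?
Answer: √62345 ≈ 249.69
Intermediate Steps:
z(x, q) = q² - 12*x (z(x, q) = -12*x + q² = q² - 12*x)
P(S, l) = 4 - 11*S (P(S, l) = 4 + (S + 0)*(-4 - 7) = 4 + S*(-11) = 4 - 11*S)
m(Z) = Z² + 82*Z (m(Z) = (Z² + (4 - 11*(-7))*Z) + Z = (Z² + (4 + 77)*Z) + Z = (Z² + 81*Z) + Z = Z² + 82*Z)
√(48150 + m(z(14, 1))) = √(48150 + (1² - 12*14)*(82 + (1² - 12*14))) = √(48150 + (1 - 168)*(82 + (1 - 168))) = √(48150 - 167*(82 - 167)) = √(48150 - 167*(-85)) = √(48150 + 14195) = √62345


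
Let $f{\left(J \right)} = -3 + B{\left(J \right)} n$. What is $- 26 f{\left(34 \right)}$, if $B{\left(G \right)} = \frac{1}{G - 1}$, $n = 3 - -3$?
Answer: $\frac{806}{11} \approx 73.273$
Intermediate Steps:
$n = 6$ ($n = 3 + 3 = 6$)
$B{\left(G \right)} = \frac{1}{-1 + G}$
$f{\left(J \right)} = -3 + \frac{6}{-1 + J}$ ($f{\left(J \right)} = -3 + \frac{1}{-1 + J} 6 = -3 + \frac{6}{-1 + J}$)
$- 26 f{\left(34 \right)} = - 26 \frac{3 \left(3 - 34\right)}{-1 + 34} = - 26 \frac{3 \left(3 - 34\right)}{33} = - 26 \cdot 3 \cdot \frac{1}{33} \left(-31\right) = \left(-26\right) \left(- \frac{31}{11}\right) = \frac{806}{11}$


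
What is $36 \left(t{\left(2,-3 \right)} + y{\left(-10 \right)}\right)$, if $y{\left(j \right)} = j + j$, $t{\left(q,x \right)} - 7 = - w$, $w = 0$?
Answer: $-468$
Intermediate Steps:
$t{\left(q,x \right)} = 7$ ($t{\left(q,x \right)} = 7 - 0 = 7 + 0 = 7$)
$y{\left(j \right)} = 2 j$
$36 \left(t{\left(2,-3 \right)} + y{\left(-10 \right)}\right) = 36 \left(7 + 2 \left(-10\right)\right) = 36 \left(7 - 20\right) = 36 \left(-13\right) = -468$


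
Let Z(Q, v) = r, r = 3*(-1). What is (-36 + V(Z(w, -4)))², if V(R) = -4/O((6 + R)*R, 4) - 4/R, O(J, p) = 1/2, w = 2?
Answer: 16384/9 ≈ 1820.4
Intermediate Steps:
O(J, p) = ½
r = -3
Z(Q, v) = -3
V(R) = -8 - 4/R (V(R) = -4/½ - 4/R = -4*2 - 4/R = -8 - 4/R)
(-36 + V(Z(w, -4)))² = (-36 + (-8 - 4/(-3)))² = (-36 + (-8 - 4*(-⅓)))² = (-36 + (-8 + 4/3))² = (-36 - 20/3)² = (-128/3)² = 16384/9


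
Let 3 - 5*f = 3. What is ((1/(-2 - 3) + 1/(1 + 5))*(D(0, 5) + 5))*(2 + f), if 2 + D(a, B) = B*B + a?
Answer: -28/15 ≈ -1.8667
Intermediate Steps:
D(a, B) = -2 + a + B² (D(a, B) = -2 + (B*B + a) = -2 + (B² + a) = -2 + (a + B²) = -2 + a + B²)
f = 0 (f = ⅗ - ⅕*3 = ⅗ - ⅗ = 0)
((1/(-2 - 3) + 1/(1 + 5))*(D(0, 5) + 5))*(2 + f) = ((1/(-2 - 3) + 1/(1 + 5))*((-2 + 0 + 5²) + 5))*(2 + 0) = ((1/(-5) + 1/6)*((-2 + 0 + 25) + 5))*2 = ((-⅕ + ⅙)*(23 + 5))*2 = -1/30*28*2 = -14/15*2 = -28/15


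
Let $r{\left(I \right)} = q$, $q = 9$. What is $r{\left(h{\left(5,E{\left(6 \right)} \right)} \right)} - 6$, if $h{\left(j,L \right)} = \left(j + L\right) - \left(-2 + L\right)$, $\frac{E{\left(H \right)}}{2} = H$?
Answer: $3$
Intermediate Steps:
$E{\left(H \right)} = 2 H$
$h{\left(j,L \right)} = 2 + j$ ($h{\left(j,L \right)} = \left(L + j\right) - \left(-2 + L\right) = 2 + j$)
$r{\left(I \right)} = 9$
$r{\left(h{\left(5,E{\left(6 \right)} \right)} \right)} - 6 = 9 - 6 = 3$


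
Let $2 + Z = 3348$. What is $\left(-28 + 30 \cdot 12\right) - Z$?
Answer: $-3014$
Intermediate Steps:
$Z = 3346$ ($Z = -2 + 3348 = 3346$)
$\left(-28 + 30 \cdot 12\right) - Z = \left(-28 + 30 \cdot 12\right) - 3346 = \left(-28 + 360\right) - 3346 = 332 - 3346 = -3014$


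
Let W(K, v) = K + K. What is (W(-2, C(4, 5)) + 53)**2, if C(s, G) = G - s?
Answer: 2401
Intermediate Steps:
W(K, v) = 2*K
(W(-2, C(4, 5)) + 53)**2 = (2*(-2) + 53)**2 = (-4 + 53)**2 = 49**2 = 2401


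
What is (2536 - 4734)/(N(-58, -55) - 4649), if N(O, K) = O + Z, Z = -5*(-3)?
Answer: 1099/2346 ≈ 0.46846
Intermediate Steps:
Z = 15
N(O, K) = 15 + O (N(O, K) = O + 15 = 15 + O)
(2536 - 4734)/(N(-58, -55) - 4649) = (2536 - 4734)/((15 - 58) - 4649) = -2198/(-43 - 4649) = -2198/(-4692) = -2198*(-1/4692) = 1099/2346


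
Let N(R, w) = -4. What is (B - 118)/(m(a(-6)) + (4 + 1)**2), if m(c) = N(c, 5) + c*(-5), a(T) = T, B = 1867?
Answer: 583/17 ≈ 34.294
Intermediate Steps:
m(c) = -4 - 5*c (m(c) = -4 + c*(-5) = -4 - 5*c)
(B - 118)/(m(a(-6)) + (4 + 1)**2) = (1867 - 118)/((-4 - 5*(-6)) + (4 + 1)**2) = 1749/((-4 + 30) + 5**2) = 1749/(26 + 25) = 1749/51 = 1749*(1/51) = 583/17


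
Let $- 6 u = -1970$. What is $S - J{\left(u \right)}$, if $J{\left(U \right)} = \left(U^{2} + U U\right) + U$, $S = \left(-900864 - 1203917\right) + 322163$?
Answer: $- \frac{17986967}{9} \approx -1.9986 \cdot 10^{6}$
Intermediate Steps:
$u = \frac{985}{3}$ ($u = \left(- \frac{1}{6}\right) \left(-1970\right) = \frac{985}{3} \approx 328.33$)
$S = -1782618$ ($S = \left(-900864 - 1203917\right) + 322163 = -2104781 + 322163 = -1782618$)
$J{\left(U \right)} = U + 2 U^{2}$ ($J{\left(U \right)} = \left(U^{2} + U^{2}\right) + U = 2 U^{2} + U = U + 2 U^{2}$)
$S - J{\left(u \right)} = -1782618 - \frac{985 \left(1 + 2 \cdot \frac{985}{3}\right)}{3} = -1782618 - \frac{985 \left(1 + \frac{1970}{3}\right)}{3} = -1782618 - \frac{985}{3} \cdot \frac{1973}{3} = -1782618 - \frac{1943405}{9} = - \frac{17986967}{9}$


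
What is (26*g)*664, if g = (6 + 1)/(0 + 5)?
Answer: 120848/5 ≈ 24170.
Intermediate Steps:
g = 7/5 ≈ 1.4000
(26*g)*664 = (26*(7/5))*664 = (182/5)*664 = 120848/5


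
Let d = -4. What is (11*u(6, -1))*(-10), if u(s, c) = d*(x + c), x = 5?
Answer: 1760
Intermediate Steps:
u(s, c) = -20 - 4*c (u(s, c) = -4*(5 + c) = -20 - 4*c)
(11*u(6, -1))*(-10) = (11*(-20 - 4*(-1)))*(-10) = (11*(-20 + 4))*(-10) = (11*(-16))*(-10) = -176*(-10) = 1760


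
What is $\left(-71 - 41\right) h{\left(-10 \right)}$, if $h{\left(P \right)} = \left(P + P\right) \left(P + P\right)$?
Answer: $-44800$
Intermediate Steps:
$h{\left(P \right)} = 4 P^{2}$ ($h{\left(P \right)} = 2 P 2 P = 4 P^{2}$)
$\left(-71 - 41\right) h{\left(-10 \right)} = \left(-71 - 41\right) 4 \left(-10\right)^{2} = - 112 \cdot 4 \cdot 100 = \left(-112\right) 400 = -44800$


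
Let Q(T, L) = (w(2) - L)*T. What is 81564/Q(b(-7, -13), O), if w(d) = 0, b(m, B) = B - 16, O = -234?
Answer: -13594/1131 ≈ -12.019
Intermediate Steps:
b(m, B) = -16 + B
Q(T, L) = -L*T (Q(T, L) = (0 - L)*T = (-L)*T = -L*T)
81564/Q(b(-7, -13), O) = 81564/((-1*(-234)*(-16 - 13))) = 81564/((-1*(-234)*(-29))) = 81564/(-6786) = 81564*(-1/6786) = -13594/1131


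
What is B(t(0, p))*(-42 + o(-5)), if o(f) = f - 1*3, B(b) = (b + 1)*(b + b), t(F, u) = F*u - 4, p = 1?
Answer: -1200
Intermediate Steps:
t(F, u) = -4 + F*u
B(b) = 2*b*(1 + b) (B(b) = (1 + b)*(2*b) = 2*b*(1 + b))
o(f) = -3 + f (o(f) = f - 3 = -3 + f)
B(t(0, p))*(-42 + o(-5)) = (2*(-4 + 0*1)*(1 + (-4 + 0*1)))*(-42 + (-3 - 5)) = (2*(-4 + 0)*(1 + (-4 + 0)))*(-42 - 8) = (2*(-4)*(1 - 4))*(-50) = (2*(-4)*(-3))*(-50) = 24*(-50) = -1200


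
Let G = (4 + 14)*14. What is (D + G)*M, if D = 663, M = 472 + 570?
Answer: 953430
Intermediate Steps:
M = 1042
G = 252 (G = 18*14 = 252)
(D + G)*M = (663 + 252)*1042 = 915*1042 = 953430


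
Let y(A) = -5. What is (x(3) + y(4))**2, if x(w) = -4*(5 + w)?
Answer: 1369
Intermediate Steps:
x(w) = -20 - 4*w
(x(3) + y(4))**2 = ((-20 - 4*3) - 5)**2 = ((-20 - 12) - 5)**2 = (-32 - 5)**2 = (-37)**2 = 1369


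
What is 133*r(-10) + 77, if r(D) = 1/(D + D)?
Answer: 1407/20 ≈ 70.350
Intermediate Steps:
r(D) = 1/(2*D)
133*r(-10) + 77 = 133*((1/2)/(-10)) + 77 = 133*((1/2)*(-1/10)) + 77 = 133*(-1/20) + 77 = -133/20 + 77 = 1407/20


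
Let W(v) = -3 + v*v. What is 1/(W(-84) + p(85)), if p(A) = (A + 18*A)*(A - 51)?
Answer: 1/61963 ≈ 1.6139e-5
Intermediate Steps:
W(v) = -3 + v²
p(A) = 19*A*(-51 + A) (p(A) = (19*A)*(-51 + A) = 19*A*(-51 + A))
1/(W(-84) + p(85)) = 1/((-3 + (-84)²) + 19*85*(-51 + 85)) = 1/((-3 + 7056) + 19*85*34) = 1/(7053 + 54910) = 1/61963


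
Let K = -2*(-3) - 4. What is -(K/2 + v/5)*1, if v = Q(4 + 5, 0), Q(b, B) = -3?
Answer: -⅖ ≈ -0.40000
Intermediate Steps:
v = -3
K = 2 (K = 6 - 4 = 2)
-(K/2 + v/5)*1 = -(2/2 - 3/5)*1 = -(2*(½) - 3*⅕)*1 = -(1 - ⅗)*1 = -1*⅖*1 = -⅖*1 = -⅖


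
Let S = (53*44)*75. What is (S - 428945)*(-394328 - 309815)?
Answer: 178884008435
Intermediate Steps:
S = 174900 (S = 2332*75 = 174900)
(S - 428945)*(-394328 - 309815) = (174900 - 428945)*(-394328 - 309815) = -254045*(-704143) = 178884008435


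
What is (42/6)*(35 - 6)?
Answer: 203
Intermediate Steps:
(42/6)*(35 - 6) = (42*(⅙))*29 = 7*29 = 203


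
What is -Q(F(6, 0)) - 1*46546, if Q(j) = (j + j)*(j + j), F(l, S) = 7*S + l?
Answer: -46690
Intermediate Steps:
F(l, S) = l + 7*S
Q(j) = 4*j² (Q(j) = (2*j)*(2*j) = 4*j²)
-Q(F(6, 0)) - 1*46546 = -4*(6 + 7*0)² - 1*46546 = -4*(6 + 0)² - 46546 = -4*6² - 46546 = -4*36 - 46546 = -1*144 - 46546 = -144 - 46546 = -46690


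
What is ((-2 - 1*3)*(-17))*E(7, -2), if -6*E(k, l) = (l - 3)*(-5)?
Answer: -2125/6 ≈ -354.17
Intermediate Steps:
E(k, l) = -5/2 + 5*l/6 (E(k, l) = -(l - 3)*(-5)/6 = -(-3 + l)*(-5)/6 = -(15 - 5*l)/6 = -5/2 + 5*l/6)
((-2 - 1*3)*(-17))*E(7, -2) = ((-2 - 1*3)*(-17))*(-5/2 + (5/6)*(-2)) = ((-2 - 3)*(-17))*(-5/2 - 5/3) = -5*(-17)*(-25/6) = 85*(-25/6) = -2125/6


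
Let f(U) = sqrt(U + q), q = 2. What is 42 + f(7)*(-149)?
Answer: -405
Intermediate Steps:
f(U) = sqrt(2 + U) (f(U) = sqrt(U + 2) = sqrt(2 + U))
42 + f(7)*(-149) = 42 + sqrt(2 + 7)*(-149) = 42 + sqrt(9)*(-149) = 42 + 3*(-149) = 42 - 447 = -405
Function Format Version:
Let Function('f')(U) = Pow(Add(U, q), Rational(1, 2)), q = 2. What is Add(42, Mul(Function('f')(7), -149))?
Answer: -405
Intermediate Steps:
Function('f')(U) = Pow(Add(2, U), Rational(1, 2)) (Function('f')(U) = Pow(Add(U, 2), Rational(1, 2)) = Pow(Add(2, U), Rational(1, 2)))
Add(42, Mul(Function('f')(7), -149)) = Add(42, Mul(Pow(Add(2, 7), Rational(1, 2)), -149)) = Add(42, Mul(Pow(9, Rational(1, 2)), -149)) = Add(42, Mul(3, -149)) = Add(42, -447) = -405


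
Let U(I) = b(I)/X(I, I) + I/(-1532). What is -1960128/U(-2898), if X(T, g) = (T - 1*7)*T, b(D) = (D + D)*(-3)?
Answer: -1453911876480/1404647 ≈ -1.0351e+6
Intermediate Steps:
b(D) = -6*D (b(D) = (2*D)*(-3) = -6*D)
X(T, g) = T*(-7 + T) (X(T, g) = (T - 7)*T = (-7 + T)*T = T*(-7 + T))
U(I) = -6/(-7 + I) - I/1532 (U(I) = (-6*I)/((I*(-7 + I))) + I/(-1532) = (-6*I)*(1/(I*(-7 + I))) + I*(-1/1532) = -6/(-7 + I) - I/1532)
-1960128/U(-2898) = -1960128*1532*(-7 - 2898)/(-9192 - 1*(-2898)*(-7 - 2898)) = -1960128*(-4450460/(-9192 - 1*(-2898)*(-2905))) = -1960128*(-4450460/(-9192 - 8418690)) = -1960128/((1/1532)*(-1/2905)*(-8427882)) = -1960128/4213941/2225230 = -1960128*2225230/4213941 = -1453911876480/1404647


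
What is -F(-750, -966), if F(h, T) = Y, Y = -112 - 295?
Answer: 407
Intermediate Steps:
Y = -407
F(h, T) = -407
-F(-750, -966) = -1*(-407) = 407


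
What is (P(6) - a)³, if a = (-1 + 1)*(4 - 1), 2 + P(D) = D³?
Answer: 9800344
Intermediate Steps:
P(D) = -2 + D³
a = 0 (a = 0*3 = 0)
(P(6) - a)³ = ((-2 + 6³) - 1*0)³ = ((-2 + 216) + 0)³ = (214 + 0)³ = 214³ = 9800344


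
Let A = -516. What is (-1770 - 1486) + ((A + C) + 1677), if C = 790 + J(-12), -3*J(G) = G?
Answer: -1301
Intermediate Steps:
J(G) = -G/3
C = 794 (C = 790 - ⅓*(-12) = 790 + 4 = 794)
(-1770 - 1486) + ((A + C) + 1677) = (-1770 - 1486) + ((-516 + 794) + 1677) = -3256 + (278 + 1677) = -3256 + 1955 = -1301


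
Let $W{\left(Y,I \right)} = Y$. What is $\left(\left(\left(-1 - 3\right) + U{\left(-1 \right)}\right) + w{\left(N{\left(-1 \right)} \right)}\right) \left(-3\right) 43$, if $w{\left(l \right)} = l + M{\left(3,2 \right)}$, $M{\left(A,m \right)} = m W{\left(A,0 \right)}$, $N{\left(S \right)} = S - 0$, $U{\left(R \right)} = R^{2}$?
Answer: $-258$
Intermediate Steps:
$N{\left(S \right)} = S$ ($N{\left(S \right)} = S + 0 = S$)
$M{\left(A,m \right)} = A m$ ($M{\left(A,m \right)} = m A = A m$)
$w{\left(l \right)} = 6 + l$ ($w{\left(l \right)} = l + 3 \cdot 2 = l + 6 = 6 + l$)
$\left(\left(\left(-1 - 3\right) + U{\left(-1 \right)}\right) + w{\left(N{\left(-1 \right)} \right)}\right) \left(-3\right) 43 = \left(\left(\left(-1 - 3\right) + \left(-1\right)^{2}\right) + \left(6 - 1\right)\right) \left(-3\right) 43 = \left(\left(-4 + 1\right) + 5\right) \left(-3\right) 43 = \left(-3 + 5\right) \left(-3\right) 43 = 2 \left(-3\right) 43 = \left(-6\right) 43 = -258$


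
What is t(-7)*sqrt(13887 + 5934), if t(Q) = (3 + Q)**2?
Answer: 16*sqrt(19821) ≈ 2252.6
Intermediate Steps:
t(-7)*sqrt(13887 + 5934) = (3 - 7)**2*sqrt(13887 + 5934) = (-4)**2*sqrt(19821) = 16*sqrt(19821)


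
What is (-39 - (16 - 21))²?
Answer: 1156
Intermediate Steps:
(-39 - (16 - 21))² = (-39 - 1*(-5))² = (-39 + 5)² = (-34)² = 1156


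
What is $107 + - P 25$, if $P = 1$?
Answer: $82$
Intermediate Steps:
$107 + - P 25 = 107 + \left(-1\right) 1 \cdot 25 = 107 - 25 = 82$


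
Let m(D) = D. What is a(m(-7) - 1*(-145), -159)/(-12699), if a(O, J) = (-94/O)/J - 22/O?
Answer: 74/6057423 ≈ 1.2216e-5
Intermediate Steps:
a(O, J) = -22/O - 94/(J*O) (a(O, J) = -94/(J*O) - 22/O = -22/O - 94/(J*O))
a(m(-7) - 1*(-145), -159)/(-12699) = (2*(-47 - 11*(-159))/(-159*(-7 - 1*(-145))))/(-12699) = (2*(-1/159)*(-47 + 1749)/(-7 + 145))*(-1/12699) = (2*(-1/159)*1702/138)*(-1/12699) = (2*(-1/159)*(1/138)*1702)*(-1/12699) = -74/477*(-1/12699) = 74/6057423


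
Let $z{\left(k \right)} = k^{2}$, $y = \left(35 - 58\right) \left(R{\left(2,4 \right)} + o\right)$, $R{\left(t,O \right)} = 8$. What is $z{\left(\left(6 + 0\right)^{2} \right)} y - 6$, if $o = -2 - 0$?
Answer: $-178854$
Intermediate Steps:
$o = -2$ ($o = -2 + 0 = -2$)
$y = -138$ ($y = \left(35 - 58\right) \left(8 - 2\right) = \left(-23\right) 6 = -138$)
$z{\left(\left(6 + 0\right)^{2} \right)} y - 6 = \left(\left(6 + 0\right)^{2}\right)^{2} \left(-138\right) - 6 = \left(6^{2}\right)^{2} \left(-138\right) - 6 = 36^{2} \left(-138\right) - 6 = 1296 \left(-138\right) - 6 = -178848 - 6 = -178854$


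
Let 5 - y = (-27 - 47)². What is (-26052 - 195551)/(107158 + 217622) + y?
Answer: -1777092983/324780 ≈ -5471.7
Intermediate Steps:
y = -5471 (y = 5 - (-27 - 47)² = 5 - 1*(-74)² = 5 - 1*5476 = 5 - 5476 = -5471)
(-26052 - 195551)/(107158 + 217622) + y = (-26052 - 195551)/(107158 + 217622) - 5471 = -221603/324780 - 5471 = -1777092983/324780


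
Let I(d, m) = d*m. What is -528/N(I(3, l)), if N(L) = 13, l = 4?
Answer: -528/13 ≈ -40.615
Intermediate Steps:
-528/N(I(3, l)) = -528/13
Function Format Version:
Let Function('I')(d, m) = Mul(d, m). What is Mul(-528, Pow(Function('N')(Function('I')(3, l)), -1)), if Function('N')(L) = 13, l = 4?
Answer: Rational(-528, 13) ≈ -40.615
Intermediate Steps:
Mul(-528, Pow(Function('N')(Function('I')(3, l)), -1)) = Mul(-528, Pow(13, -1)) = Mul(-528, Rational(1, 13)) = Rational(-528, 13)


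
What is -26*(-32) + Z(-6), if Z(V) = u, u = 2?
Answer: 834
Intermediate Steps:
Z(V) = 2
-26*(-32) + Z(-6) = -26*(-32) + 2 = 832 + 2 = 834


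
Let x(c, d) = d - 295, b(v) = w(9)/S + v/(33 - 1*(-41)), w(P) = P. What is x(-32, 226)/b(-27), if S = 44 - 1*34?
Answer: -4255/33 ≈ -128.94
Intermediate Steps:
S = 10 (S = 44 - 34 = 10)
b(v) = 9/10 + v/74 (b(v) = 9/10 + v/(33 - 1*(-41)) = 9*(⅒) + v/(33 + 41) = 9/10 + v/74)
x(c, d) = -295 + d
x(-32, 226)/b(-27) = (-295 + 226)/(9/10 + (1/74)*(-27)) = -69/(9/10 - 27/74) = -69/99/185 = -69*185/99 = -4255/33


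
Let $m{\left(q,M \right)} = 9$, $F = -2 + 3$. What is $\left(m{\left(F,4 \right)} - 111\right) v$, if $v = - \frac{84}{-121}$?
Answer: $- \frac{8568}{121} \approx -70.81$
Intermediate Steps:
$F = 1$
$v = \frac{84}{121}$ ($v = \left(-84\right) \left(- \frac{1}{121}\right) = \frac{84}{121} \approx 0.69421$)
$\left(m{\left(F,4 \right)} - 111\right) v = \left(9 - 111\right) \frac{84}{121} = \left(-102\right) \frac{84}{121} = - \frac{8568}{121}$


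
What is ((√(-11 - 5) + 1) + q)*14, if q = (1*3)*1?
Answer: 56 + 56*I ≈ 56.0 + 56.0*I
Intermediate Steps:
q = 3 (q = 3*1 = 3)
((√(-11 - 5) + 1) + q)*14 = ((√(-11 - 5) + 1) + 3)*14 = ((√(-16) + 1) + 3)*14 = ((4*I + 1) + 3)*14 = ((1 + 4*I) + 3)*14 = (4 + 4*I)*14 = 56 + 56*I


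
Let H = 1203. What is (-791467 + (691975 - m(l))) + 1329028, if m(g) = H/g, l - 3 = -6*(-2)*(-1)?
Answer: 3689009/3 ≈ 1.2297e+6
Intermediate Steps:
l = -9 (l = 3 - 6*(-2)*(-1) = 3 + 12*(-1) = 3 - 12 = -9)
m(g) = 1203/g
(-791467 + (691975 - m(l))) + 1329028 = (-791467 + (691975 - 1203/(-9))) + 1329028 = (-791467 + (691975 - 1203*(-1)/9)) + 1329028 = (-791467 + (691975 - 1*(-401/3))) + 1329028 = (-791467 + (691975 + 401/3)) + 1329028 = (-791467 + 2076326/3) + 1329028 = -298075/3 + 1329028 = 3689009/3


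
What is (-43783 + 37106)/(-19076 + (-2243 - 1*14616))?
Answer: 6677/35935 ≈ 0.18581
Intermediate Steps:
(-43783 + 37106)/(-19076 + (-2243 - 1*14616)) = -6677/(-19076 + (-2243 - 14616)) = -6677/(-19076 - 16859) = -6677/(-35935) = -6677*(-1/35935) = 6677/35935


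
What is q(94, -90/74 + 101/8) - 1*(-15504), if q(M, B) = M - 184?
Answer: 15414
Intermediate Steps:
q(M, B) = -184 + M
q(94, -90/74 + 101/8) - 1*(-15504) = (-184 + 94) - 1*(-15504) = -90 + 15504 = 15414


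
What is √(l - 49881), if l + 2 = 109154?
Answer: √59271 ≈ 243.46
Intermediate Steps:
l = 109152 (l = -2 + 109154 = 109152)
√(l - 49881) = √(109152 - 49881) = √59271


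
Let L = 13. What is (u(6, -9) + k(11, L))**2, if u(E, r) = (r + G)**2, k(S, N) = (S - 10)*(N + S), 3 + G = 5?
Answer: 5329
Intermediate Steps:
G = 2 (G = -3 + 5 = 2)
k(S, N) = (-10 + S)*(N + S)
u(E, r) = (2 + r)**2 (u(E, r) = (r + 2)**2 = (2 + r)**2)
(u(6, -9) + k(11, L))**2 = ((2 - 9)**2 + (11**2 - 10*13 - 10*11 + 13*11))**2 = ((-7)**2 + (121 - 130 - 110 + 143))**2 = (49 + 24)**2 = 73**2 = 5329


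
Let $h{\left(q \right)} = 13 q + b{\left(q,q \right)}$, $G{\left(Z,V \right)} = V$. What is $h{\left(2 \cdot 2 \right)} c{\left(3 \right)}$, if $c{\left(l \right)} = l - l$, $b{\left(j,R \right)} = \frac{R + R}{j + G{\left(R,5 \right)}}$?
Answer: $0$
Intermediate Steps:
$b{\left(j,R \right)} = \frac{2 R}{5 + j}$ ($b{\left(j,R \right)} = \frac{R + R}{j + 5} = \frac{2 R}{5 + j}$)
$c{\left(l \right)} = 0$
$h{\left(q \right)} = 13 q + \frac{2 q}{5 + q}$
$h{\left(2 \cdot 2 \right)} c{\left(3 \right)} = \frac{2 \cdot 2 \left(67 + 13 \cdot 2 \cdot 2\right)}{5 + 2 \cdot 2} \cdot 0 = \frac{4 \left(67 + 13 \cdot 4\right)}{5 + 4} \cdot 0 = \frac{4 \left(67 + 52\right)}{9} \cdot 0 = 4 \cdot \frac{1}{9} \cdot 119 \cdot 0 = \frac{476}{9} \cdot 0 = 0$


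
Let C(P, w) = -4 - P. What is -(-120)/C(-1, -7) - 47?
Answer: -87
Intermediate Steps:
-(-120)/C(-1, -7) - 47 = -(-120)/(-4 - 1*(-1)) - 47 = -(-120)/(-4 + 1) - 47 = -(-120)/(-3) - 47 = -(-120)*(-1)/3 - 47 = -3*40/3 - 47 = -40 - 47 = -87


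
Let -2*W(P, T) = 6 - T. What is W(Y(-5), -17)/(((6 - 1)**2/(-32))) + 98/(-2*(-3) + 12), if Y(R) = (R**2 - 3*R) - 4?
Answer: 4537/225 ≈ 20.164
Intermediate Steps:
Y(R) = -4 + R**2 - 3*R
W(P, T) = -3 + T/2 (W(P, T) = -(6 - T)/2 = -3 + T/2)
W(Y(-5), -17)/(((6 - 1)**2/(-32))) + 98/(-2*(-3) + 12) = (-3 + (1/2)*(-17))/(((6 - 1)**2/(-32))) + 98/(-2*(-3) + 12) = (-3 - 17/2)/((5**2*(-1/32))) + 98/(6 + 12) = -23/(2*(25*(-1/32))) + 98/18 = -23/(2*(-25/32)) + 98*(1/18) = -23/2*(-32/25) + 49/9 = 368/25 + 49/9 = 4537/225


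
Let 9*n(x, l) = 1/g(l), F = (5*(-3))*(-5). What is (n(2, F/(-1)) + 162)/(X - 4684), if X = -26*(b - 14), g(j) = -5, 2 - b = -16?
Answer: -7289/215460 ≈ -0.033830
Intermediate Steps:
b = 18 (b = 2 - 1*(-16) = 2 + 16 = 18)
F = 75 (F = -15*(-5) = 75)
X = -104 (X = -26*(18 - 14) = -26*4 = -104)
n(x, l) = -1/45 (n(x, l) = (1/9)/(-5) = (1/9)*(-1/5) = -1/45)
(n(2, F/(-1)) + 162)/(X - 4684) = (-1/45 + 162)/(-104 - 4684) = (7289/45)/(-4788) = (7289/45)*(-1/4788) = -7289/215460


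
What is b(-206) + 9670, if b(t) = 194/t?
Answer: 995913/103 ≈ 9669.1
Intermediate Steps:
b(-206) + 9670 = 194/(-206) + 9670 = 194*(-1/206) + 9670 = -97/103 + 9670 = 995913/103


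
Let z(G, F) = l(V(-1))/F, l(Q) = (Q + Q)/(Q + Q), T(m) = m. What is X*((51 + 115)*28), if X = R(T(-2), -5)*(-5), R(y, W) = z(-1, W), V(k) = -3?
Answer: 4648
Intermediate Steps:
l(Q) = 1 (l(Q) = (2*Q)/((2*Q)) = (2*Q)*(1/(2*Q)) = 1)
z(G, F) = 1/F
R(y, W) = 1/W
X = 1 (X = -5/(-5) = -1/5*(-5) = 1)
X*((51 + 115)*28) = 1*((51 + 115)*28) = 1*(166*28) = 1*4648 = 4648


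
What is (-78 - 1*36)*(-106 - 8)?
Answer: 12996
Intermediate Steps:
(-78 - 1*36)*(-106 - 8) = (-78 - 36)*(-114) = -114*(-114) = 12996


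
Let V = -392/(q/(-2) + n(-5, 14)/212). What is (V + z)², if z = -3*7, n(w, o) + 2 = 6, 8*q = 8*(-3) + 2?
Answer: 31904747161/349281 ≈ 91344.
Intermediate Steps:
q = -11/4 (q = (8*(-3) + 2)/8 = (-24 + 2)/8 = (⅛)*(-22) = -11/4 ≈ -2.7500)
n(w, o) = 4 (n(w, o) = -2 + 6 = 4)
z = -21
V = -166208/591 (V = -392/(-11/4/(-2) + 4/212) = -392/(-11/4*(-½) + 4*(1/212)) = -392/(11/8 + 1/53) = -392/591/424 = -392*424/591 = -166208/591 ≈ -281.23)
(V + z)² = (-166208/591 - 21)² = (-178619/591)² = 31904747161/349281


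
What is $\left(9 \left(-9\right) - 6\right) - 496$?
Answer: $-583$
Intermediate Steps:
$\left(9 \left(-9\right) - 6\right) - 496 = \left(-81 - 6\right) - 496 = -87 - 496 = -583$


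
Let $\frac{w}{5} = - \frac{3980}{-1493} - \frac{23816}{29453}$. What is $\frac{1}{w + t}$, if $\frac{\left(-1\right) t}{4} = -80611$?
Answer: $\frac{43973329}{14179344424336} \approx 3.1012 \cdot 10^{-6}$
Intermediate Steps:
$t = 322444$ ($t = \left(-4\right) \left(-80611\right) = 322444$)
$w = \frac{408328260}{43973329}$ ($w = 5 \left(- \frac{3980}{-1493} - \frac{23816}{29453}\right) = 5 \left(\left(-3980\right) \left(- \frac{1}{1493}\right) - \frac{23816}{29453}\right) = 5 \left(\frac{3980}{1493} - \frac{23816}{29453}\right) = 5 \cdot \frac{81665652}{43973329} = \frac{408328260}{43973329} \approx 9.2858$)
$\frac{1}{w + t} = \frac{1}{\frac{408328260}{43973329} + 322444} = \frac{1}{\frac{14179344424336}{43973329}} = \frac{43973329}{14179344424336}$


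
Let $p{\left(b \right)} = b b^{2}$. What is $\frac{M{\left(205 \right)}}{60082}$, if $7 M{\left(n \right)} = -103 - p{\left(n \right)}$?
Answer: $- \frac{4307614}{210287} \approx -20.484$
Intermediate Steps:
$p{\left(b \right)} = b^{3}$
$M{\left(n \right)} = - \frac{103}{7} - \frac{n^{3}}{7}$ ($M{\left(n \right)} = \frac{-103 - n^{3}}{7} = - \frac{103}{7} - \frac{n^{3}}{7}$)
$\frac{M{\left(205 \right)}}{60082} = \frac{- \frac{103}{7} - \frac{205^{3}}{7}}{60082} = \left(- \frac{103}{7} - \frac{8615125}{7}\right) \frac{1}{60082} = \left(- \frac{8615228}{7}\right) \frac{1}{60082} = - \frac{4307614}{210287}$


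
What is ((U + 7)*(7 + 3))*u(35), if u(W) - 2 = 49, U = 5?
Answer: 6120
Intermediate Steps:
u(W) = 51 (u(W) = 2 + 49 = 51)
((U + 7)*(7 + 3))*u(35) = ((5 + 7)*(7 + 3))*51 = (12*10)*51 = 120*51 = 6120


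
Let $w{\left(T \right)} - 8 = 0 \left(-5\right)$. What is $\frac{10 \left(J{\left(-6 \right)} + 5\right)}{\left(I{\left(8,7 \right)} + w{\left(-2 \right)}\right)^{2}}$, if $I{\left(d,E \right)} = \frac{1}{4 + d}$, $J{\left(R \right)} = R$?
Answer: $- \frac{1440}{9409} \approx -0.15304$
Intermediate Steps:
$w{\left(T \right)} = 8$ ($w{\left(T \right)} = 8 + 0 \left(-5\right) = 8 + 0 = 8$)
$\frac{10 \left(J{\left(-6 \right)} + 5\right)}{\left(I{\left(8,7 \right)} + w{\left(-2 \right)}\right)^{2}} = \frac{10 \left(-6 + 5\right)}{\left(\frac{1}{4 + 8} + 8\right)^{2}} = \frac{10 \left(-1\right)}{\left(\frac{1}{12} + 8\right)^{2}} = - \frac{10}{\left(\frac{1}{12} + 8\right)^{2}} = - \frac{10}{\left(\frac{97}{12}\right)^{2}} = - \frac{10}{\frac{9409}{144}} = \left(-10\right) \frac{144}{9409} = - \frac{1440}{9409}$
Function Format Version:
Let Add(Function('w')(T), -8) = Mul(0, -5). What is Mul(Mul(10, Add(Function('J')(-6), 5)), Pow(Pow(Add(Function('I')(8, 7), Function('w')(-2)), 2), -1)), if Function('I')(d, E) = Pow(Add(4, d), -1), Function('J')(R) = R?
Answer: Rational(-1440, 9409) ≈ -0.15304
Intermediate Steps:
Function('w')(T) = 8 (Function('w')(T) = Add(8, Mul(0, -5)) = Add(8, 0) = 8)
Mul(Mul(10, Add(Function('J')(-6), 5)), Pow(Pow(Add(Function('I')(8, 7), Function('w')(-2)), 2), -1)) = Mul(Mul(10, Add(-6, 5)), Pow(Pow(Add(Pow(Add(4, 8), -1), 8), 2), -1)) = Mul(Mul(10, -1), Pow(Pow(Add(Pow(12, -1), 8), 2), -1)) = Mul(-10, Pow(Pow(Add(Rational(1, 12), 8), 2), -1)) = Mul(-10, Pow(Pow(Rational(97, 12), 2), -1)) = Mul(-10, Pow(Rational(9409, 144), -1)) = Mul(-10, Rational(144, 9409)) = Rational(-1440, 9409)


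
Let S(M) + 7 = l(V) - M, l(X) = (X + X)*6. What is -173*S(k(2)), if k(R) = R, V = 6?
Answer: -10899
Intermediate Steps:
l(X) = 12*X (l(X) = (2*X)*6 = 12*X)
S(M) = 65 - M (S(M) = -7 + (12*6 - M) = -7 + (72 - M) = 65 - M)
-173*S(k(2)) = -173*(65 - 1*2) = -173*(65 - 2) = -173*63 = -10899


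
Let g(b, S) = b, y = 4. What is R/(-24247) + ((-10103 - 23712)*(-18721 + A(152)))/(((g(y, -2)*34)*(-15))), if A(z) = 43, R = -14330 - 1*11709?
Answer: -510475630441/1648796 ≈ -3.0961e+5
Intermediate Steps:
R = -26039 (R = -14330 - 11709 = -26039)
R/(-24247) + ((-10103 - 23712)*(-18721 + A(152)))/(((g(y, -2)*34)*(-15))) = -26039/(-24247) + ((-10103 - 23712)*(-18721 + 43))/(((4*34)*(-15))) = -26039*(-1/24247) + (-33815*(-18678))/((136*(-15))) = 26039/24247 + 631596570/(-2040) = 26039/24247 + 631596570*(-1/2040) = 26039/24247 - 21053219/68 = -510475630441/1648796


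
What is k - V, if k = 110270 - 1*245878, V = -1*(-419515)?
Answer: -555123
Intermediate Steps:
V = 419515
k = -135608 (k = 110270 - 245878 = -135608)
k - V = -135608 - 1*419515 = -135608 - 419515 = -555123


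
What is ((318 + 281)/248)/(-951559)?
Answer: -599/235986632 ≈ -2.5383e-6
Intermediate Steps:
((318 + 281)/248)/(-951559) = (599*(1/248))*(-1/951559) = (599/248)*(-1/951559) = -599/235986632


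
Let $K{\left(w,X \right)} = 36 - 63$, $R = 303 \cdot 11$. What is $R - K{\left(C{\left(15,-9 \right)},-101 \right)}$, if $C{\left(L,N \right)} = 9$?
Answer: $3360$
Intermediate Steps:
$R = 3333$
$K{\left(w,X \right)} = -27$
$R - K{\left(C{\left(15,-9 \right)},-101 \right)} = 3333 - -27 = 3333 + 27 = 3360$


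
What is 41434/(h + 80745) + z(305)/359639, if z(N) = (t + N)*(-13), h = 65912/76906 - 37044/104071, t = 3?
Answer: 8334109195557277946/16601488581918745883 ≈ 0.50201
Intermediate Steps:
h = 2005310944/4001842163 (h = 65912*(1/76906) - 37044*1/104071 = 32956/38453 - 37044/104071 = 2005310944/4001842163 ≈ 0.50110)
z(N) = -39 - 13*N (z(N) = (3 + N)*(-13) = -39 - 13*N)
41434/(h + 80745) + z(305)/359639 = 41434/(2005310944/4001842163 + 80745) + (-39 - 13*305)/359639 = 41434/(323130750762379/4001842163) + (-39 - 3965)*(1/359639) = 41434*(4001842163/323130750762379) - 4004*1/359639 = 165812328181742/323130750762379 - 572/51377 = 8334109195557277946/16601488581918745883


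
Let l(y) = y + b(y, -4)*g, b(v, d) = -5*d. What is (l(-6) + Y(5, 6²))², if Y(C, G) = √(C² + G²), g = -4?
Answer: (86 - √1321)² ≈ 2465.6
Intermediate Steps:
l(y) = -80 + y (l(y) = y - 5*(-4)*(-4) = y + 20*(-4) = y - 80 = -80 + y)
(l(-6) + Y(5, 6²))² = ((-80 - 6) + √(5² + (6²)²))² = (-86 + √(25 + 36²))² = (-86 + √(25 + 1296))² = (-86 + √1321)²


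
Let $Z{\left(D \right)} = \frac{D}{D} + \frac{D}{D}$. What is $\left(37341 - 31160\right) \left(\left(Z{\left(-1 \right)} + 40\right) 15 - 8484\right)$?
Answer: $-48545574$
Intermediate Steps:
$Z{\left(D \right)} = 2$ ($Z{\left(D \right)} = 1 + 1 = 2$)
$\left(37341 - 31160\right) \left(\left(Z{\left(-1 \right)} + 40\right) 15 - 8484\right) = \left(37341 - 31160\right) \left(\left(2 + 40\right) 15 - 8484\right) = 6181 \left(42 \cdot 15 - 8484\right) = 6181 \left(630 - 8484\right) = 6181 \left(-7854\right) = -48545574$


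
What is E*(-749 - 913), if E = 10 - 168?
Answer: 262596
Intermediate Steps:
E = -158
E*(-749 - 913) = -158*(-749 - 913) = -158*(-1662) = 262596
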